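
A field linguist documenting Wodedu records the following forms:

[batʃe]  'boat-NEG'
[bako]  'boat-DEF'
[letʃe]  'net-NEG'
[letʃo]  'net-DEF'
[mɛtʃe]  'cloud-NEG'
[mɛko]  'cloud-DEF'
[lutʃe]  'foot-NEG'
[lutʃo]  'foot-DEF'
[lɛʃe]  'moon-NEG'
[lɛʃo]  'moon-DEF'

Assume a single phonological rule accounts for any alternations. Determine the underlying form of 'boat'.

/bak/

The root 'boat' surfaces as [batʃe] and [bako], with a stem-final [tʃ] ~ [k] alternation.
But 'foot' keeps [tʃ] in both environments ([lutʃe], [lutʃo]), so there is no rule changing /tʃ/ to [k] before the DEF suffix.
Therefore /k/ is basic and [tʃ] is derived by palatalization before a front vowel (/k/ becomes palato-alveolar [tʃ] before a front vowel).
So 'boat' = /bak/.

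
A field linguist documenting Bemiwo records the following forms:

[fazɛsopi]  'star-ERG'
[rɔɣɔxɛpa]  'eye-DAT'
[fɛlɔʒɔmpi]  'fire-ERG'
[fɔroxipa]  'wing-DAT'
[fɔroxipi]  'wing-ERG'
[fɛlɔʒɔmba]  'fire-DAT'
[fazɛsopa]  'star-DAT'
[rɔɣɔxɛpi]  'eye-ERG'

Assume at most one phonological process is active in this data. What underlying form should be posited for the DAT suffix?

/-ba/

The DAT morpheme has two allomorphs, [-ba] and [-pa].
By contrast the ERG suffix keeps its initial [p] throughout — that segment must be underlying.
The DAT suffix is therefore /-ba/ underlyingly, with post-vocalic devoicing: voiced stops become voiceless after a vowel.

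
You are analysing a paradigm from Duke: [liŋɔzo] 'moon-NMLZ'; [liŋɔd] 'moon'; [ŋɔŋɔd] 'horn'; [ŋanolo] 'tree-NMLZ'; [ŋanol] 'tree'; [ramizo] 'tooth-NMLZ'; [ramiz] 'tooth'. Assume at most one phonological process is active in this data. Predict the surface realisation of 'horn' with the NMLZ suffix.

'moon' shows [z] ~ [d] at the end of the stem ([liŋɔzo] vs [liŋɔd]).
The stem 'tooth' ([ramizo], [ramiz]) shows [z] unchanged in both environments, so [z] cannot be basic with [d] derived in isolation.
The underlying segment must be /d/; voiced stops become fricatives between vowels, yielding [z] there.
From [ŋɔŋɔd] the stem 'horn' is /ŋɔŋɔd/; between vowels this yields [ŋɔŋɔzo].

[ŋɔŋɔzo]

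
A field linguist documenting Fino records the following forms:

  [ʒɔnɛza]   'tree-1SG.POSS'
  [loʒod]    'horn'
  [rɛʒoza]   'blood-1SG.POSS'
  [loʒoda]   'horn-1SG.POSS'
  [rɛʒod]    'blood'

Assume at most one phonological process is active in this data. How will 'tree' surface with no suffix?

The root 'blood' surfaces as [rɛʒoza] and [rɛʒod], with a stem-final [z] ~ [d] alternation.
If /d/ were underlying and a rule turned it into [z] before the 1SG.POSS suffix, 'horn' would also alternate; but it has [d] in both [loʒoda] and [loʒod].
The alternation reflects word-final hardening: voiced fricatives become stops word-finally. /z/ is underlying.
The one attested form of 'tree', [ʒɔnɛza], shows underlying /ʒɔnɛz/. Applying the same rule word-finally gives [ʒɔnɛd].

[ʒɔnɛd]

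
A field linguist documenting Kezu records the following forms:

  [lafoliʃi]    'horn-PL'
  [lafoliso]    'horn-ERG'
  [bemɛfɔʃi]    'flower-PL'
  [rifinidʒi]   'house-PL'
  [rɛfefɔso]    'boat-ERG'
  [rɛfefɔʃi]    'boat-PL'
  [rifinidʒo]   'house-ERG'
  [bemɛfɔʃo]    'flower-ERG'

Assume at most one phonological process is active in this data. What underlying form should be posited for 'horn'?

/lafolis/

'horn' shows [s] ~ [ʃ] at the end of the stem ([lafoliso] vs [lafoliʃi]).
If /ʃ/ were underlying and a rule turned it into [s] before the ERG suffix, 'flower' would also alternate; but it has [ʃ] in both [bemɛfɔʃo] and [bemɛfɔʃi].
The underlying segment must be /s/; /s/ becomes palato-alveolar [ʃ] before a front vowel, yielding [ʃ] there.
So 'horn' = /lafolis/.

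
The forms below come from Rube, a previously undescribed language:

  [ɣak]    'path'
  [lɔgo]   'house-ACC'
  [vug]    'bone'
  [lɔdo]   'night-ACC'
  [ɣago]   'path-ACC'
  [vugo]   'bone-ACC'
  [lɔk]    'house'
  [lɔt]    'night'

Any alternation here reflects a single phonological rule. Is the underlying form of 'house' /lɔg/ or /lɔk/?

/lɔk/

The root 'house' surfaces as [lɔk] and [lɔgo], with a stem-final [k] ~ [g] alternation.
If /g/ were underlying and a rule turned it into [k] in isolation, 'bone' would also alternate; but it has [g] in both [vug] and [vugo].
The alternation reflects intervocalic voicing: voiceless stops become voiced between vowels. /k/ is underlying.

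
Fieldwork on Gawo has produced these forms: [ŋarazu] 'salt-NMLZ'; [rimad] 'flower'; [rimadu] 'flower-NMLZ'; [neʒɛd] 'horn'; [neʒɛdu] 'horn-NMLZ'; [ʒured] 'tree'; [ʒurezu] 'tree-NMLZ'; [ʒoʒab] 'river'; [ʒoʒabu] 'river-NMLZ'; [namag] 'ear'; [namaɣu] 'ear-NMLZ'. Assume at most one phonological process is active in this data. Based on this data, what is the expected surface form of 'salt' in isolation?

The stem for 'tree' ends in [d] in [ʒured] but [z] in [ʒurezu].
But 'flower' keeps [d] in both environments ([rimad], [rimadu]), so there is no rule changing /d/ to [z] before the NMLZ suffix.
Therefore /z/ is basic and [d] is derived by word-final hardening (voiced fricatives become stops word-finally).
The one attested form of 'salt', [ŋarazu], shows underlying /ŋaraz/. Applying the same rule word-finally gives [ŋarad].

[ŋarad]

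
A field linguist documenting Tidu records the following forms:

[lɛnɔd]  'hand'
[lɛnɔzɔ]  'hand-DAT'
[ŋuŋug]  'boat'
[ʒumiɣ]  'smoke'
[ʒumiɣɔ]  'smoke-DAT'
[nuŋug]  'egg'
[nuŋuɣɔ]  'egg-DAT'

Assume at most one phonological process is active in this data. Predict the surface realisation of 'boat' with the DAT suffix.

[ŋuŋuɣɔ]

In [nuŋug] and [nuŋuɣɔ] the final segment of 'egg' alternates: [g] ~ [ɣ].
But 'smoke' keeps [ɣ] in both environments ([ʒumiɣ], [ʒumiɣɔ]), so there is no rule changing /ɣ/ to [g] in isolation.
Therefore /g/ is basic and [ɣ] is derived by intervocalic spirantization (voiced stops become fricatives between vowels).
The one attested form of 'boat', [ŋuŋug], shows underlying /ŋuŋug/. Applying the same rule between vowels gives [ŋuŋuɣɔ].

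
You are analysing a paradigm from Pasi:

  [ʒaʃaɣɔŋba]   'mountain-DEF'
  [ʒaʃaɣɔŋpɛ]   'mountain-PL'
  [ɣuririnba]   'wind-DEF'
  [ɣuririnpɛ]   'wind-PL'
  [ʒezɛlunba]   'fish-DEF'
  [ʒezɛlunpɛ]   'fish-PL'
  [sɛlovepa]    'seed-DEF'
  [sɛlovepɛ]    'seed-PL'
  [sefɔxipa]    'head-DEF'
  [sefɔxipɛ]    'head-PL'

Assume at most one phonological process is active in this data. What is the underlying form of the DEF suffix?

/-ba/

The DEF suffix surfaces as [-ba] and [-pa], depending on the final segment of the stem.
By contrast the PL suffix keeps its initial [p] throughout — that segment must be underlying.
So the underlying form is /-ba/, and voiced stops become voiceless after a vowel.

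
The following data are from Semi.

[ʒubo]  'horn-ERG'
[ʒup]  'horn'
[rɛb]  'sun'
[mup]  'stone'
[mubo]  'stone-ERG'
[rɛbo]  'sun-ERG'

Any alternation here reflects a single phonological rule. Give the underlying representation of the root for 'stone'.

The stem for 'stone' ends in [p] in [mup] but [b] in [mubo].
If /b/ were underlying and a rule turned it into [p] in isolation, 'sun' would also alternate; but it has [b] in both [rɛb] and [rɛbo].
So /p/ is underlying, and a rule of intervocalic voicing — voiceless stops become voiced between vowels — gives [b].

/mup/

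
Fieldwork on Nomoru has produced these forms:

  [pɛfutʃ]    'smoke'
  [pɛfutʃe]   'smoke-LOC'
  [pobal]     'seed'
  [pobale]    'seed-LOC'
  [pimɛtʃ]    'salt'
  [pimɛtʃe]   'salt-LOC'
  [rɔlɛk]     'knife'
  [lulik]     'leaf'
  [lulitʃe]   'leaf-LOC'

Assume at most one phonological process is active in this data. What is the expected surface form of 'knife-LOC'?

The root 'leaf' surfaces as [lulik] and [lulitʃe], with a stem-final [k] ~ [tʃ] alternation.
The stem 'smoke' ([pɛfutʃ], [pɛfutʃe]) shows [tʃ] unchanged in both environments, so [tʃ] cannot be basic with [k] derived in isolation.
The alternation reflects palatalization before a front vowel: /k/ becomes palato-alveolar [tʃ] before a front vowel. /k/ is underlying.
From [rɔlɛk] the stem 'knife' is /rɔlɛk/; before a front vowel this yields [rɔlɛtʃe].

[rɔlɛtʃe]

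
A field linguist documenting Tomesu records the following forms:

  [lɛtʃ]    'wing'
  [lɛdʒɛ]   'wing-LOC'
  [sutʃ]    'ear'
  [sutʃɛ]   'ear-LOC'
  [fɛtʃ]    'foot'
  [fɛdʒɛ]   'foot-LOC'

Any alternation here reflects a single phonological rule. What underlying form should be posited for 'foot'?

/fɛdʒ/

In [fɛtʃ] and [fɛdʒɛ] the final segment of 'foot' alternates: [tʃ] ~ [dʒ].
But 'ear' keeps [tʃ] in both environments ([sutʃ], [sutʃɛ]), so there is no rule changing /tʃ/ to [dʒ] before the LOC suffix.
Therefore /dʒ/ is basic and [tʃ] is derived by word-final obstruent devoicing (voiced obstruents become voiceless word-finally).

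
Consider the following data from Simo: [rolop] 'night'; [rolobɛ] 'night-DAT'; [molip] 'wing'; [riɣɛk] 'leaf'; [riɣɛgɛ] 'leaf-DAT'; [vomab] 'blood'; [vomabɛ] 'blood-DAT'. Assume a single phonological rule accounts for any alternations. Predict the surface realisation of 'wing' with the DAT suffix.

The stem for 'night' ends in [p] in [rolop] but [b] in [rolobɛ].
The stem 'blood' ([vomab], [vomabɛ]) shows [b] unchanged in both environments, so [b] cannot be basic with [p] derived in isolation.
The underlying segment must be /p/; voiceless stops become voiced between vowels, yielding [b] there.
From [molip] the stem 'wing' is /molip/; between vowels this yields [molibɛ].

[molibɛ]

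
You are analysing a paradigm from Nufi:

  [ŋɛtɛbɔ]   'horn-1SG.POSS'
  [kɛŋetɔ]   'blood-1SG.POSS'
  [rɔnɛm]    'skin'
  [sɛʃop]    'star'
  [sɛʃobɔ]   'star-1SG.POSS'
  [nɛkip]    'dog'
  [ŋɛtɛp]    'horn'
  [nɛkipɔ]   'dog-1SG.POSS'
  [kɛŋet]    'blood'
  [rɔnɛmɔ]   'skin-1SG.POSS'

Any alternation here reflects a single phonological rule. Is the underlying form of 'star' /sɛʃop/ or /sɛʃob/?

'star' shows [b] ~ [p] at the end of the stem ([sɛʃobɔ] vs [sɛʃop]).
The stem 'dog' ([nɛkipɔ], [nɛkip]) shows [p] unchanged in both environments, so [p] cannot be basic with [b] derived before the 1SG.POSS suffix.
So /b/ is underlying, and a rule of word-final obstruent devoicing — voiced obstruents become voiceless word-finally — gives [p].

/sɛʃob/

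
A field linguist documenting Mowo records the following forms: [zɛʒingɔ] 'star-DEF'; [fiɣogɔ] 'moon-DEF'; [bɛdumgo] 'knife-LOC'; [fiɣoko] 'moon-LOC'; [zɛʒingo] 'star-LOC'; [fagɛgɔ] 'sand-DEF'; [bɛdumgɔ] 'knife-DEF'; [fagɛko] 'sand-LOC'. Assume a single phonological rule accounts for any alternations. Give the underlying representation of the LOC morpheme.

/-ko/

The LOC morpheme has two allomorphs, [-go] and [-ko].
The DEF suffix, which begins with [g], is invariant after every stem; so [g] is not altered by any rule here.
So the underlying form is /-ko/, and voiceless stops become voiced after a nasal.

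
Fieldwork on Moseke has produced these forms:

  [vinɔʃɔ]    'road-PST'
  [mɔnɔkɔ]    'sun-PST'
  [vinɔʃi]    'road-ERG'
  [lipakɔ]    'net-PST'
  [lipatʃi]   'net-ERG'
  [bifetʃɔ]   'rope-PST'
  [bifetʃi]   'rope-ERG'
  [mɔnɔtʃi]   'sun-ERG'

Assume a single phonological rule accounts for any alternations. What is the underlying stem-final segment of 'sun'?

/k/

The root 'sun' surfaces as [mɔnɔkɔ] and [mɔnɔtʃi], with a stem-final [k] ~ [tʃ] alternation.
If /tʃ/ were underlying and a rule turned it into [k] before the PST suffix, 'rope' would also alternate; but it has [tʃ] in both [bifetʃɔ] and [bifetʃi].
So /k/ is underlying, and a rule of palatalization before a front vowel — /k/ becomes palato-alveolar [tʃ] before a front vowel — gives [tʃ].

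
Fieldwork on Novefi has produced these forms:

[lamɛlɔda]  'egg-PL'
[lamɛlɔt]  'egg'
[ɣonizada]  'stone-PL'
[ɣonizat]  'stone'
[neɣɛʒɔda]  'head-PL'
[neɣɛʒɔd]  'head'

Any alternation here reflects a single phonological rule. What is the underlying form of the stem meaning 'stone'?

The root 'stone' surfaces as [ɣonizada] and [ɣonizat], with a stem-final [d] ~ [t] alternation.
The stem 'head' ([neɣɛʒɔda], [neɣɛʒɔd]) shows [d] unchanged in both environments, so [d] cannot be basic with [t] derived in isolation.
The alternation reflects intervocalic voicing: voiceless stops become voiced between vowels. /t/ is underlying.

/ɣonizat/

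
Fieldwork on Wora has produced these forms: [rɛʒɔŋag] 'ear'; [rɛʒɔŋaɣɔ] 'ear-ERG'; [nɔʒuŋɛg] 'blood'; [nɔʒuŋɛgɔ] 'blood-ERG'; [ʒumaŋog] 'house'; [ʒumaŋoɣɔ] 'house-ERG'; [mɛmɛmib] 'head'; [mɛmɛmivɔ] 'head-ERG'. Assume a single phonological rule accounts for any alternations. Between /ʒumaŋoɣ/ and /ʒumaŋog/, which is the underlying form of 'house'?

/ʒumaŋoɣ/

In [ʒumaŋog] and [ʒumaŋoɣɔ] the final segment of 'house' alternates: [g] ~ [ɣ].
If /g/ were underlying and a rule turned it into [ɣ] before the ERG suffix, 'blood' would also alternate; but it has [g] in both [nɔʒuŋɛg] and [nɔʒuŋɛgɔ].
Therefore /ɣ/ is basic and [g] is derived by word-final hardening (voiced fricatives become stops word-finally).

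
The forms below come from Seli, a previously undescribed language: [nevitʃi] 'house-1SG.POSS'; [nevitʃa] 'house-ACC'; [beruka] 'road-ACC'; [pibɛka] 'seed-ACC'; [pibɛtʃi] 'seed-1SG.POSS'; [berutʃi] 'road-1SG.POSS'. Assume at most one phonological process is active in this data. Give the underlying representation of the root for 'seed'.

/pibɛk/

The root 'seed' surfaces as [pibɛka] and [pibɛtʃi], with a stem-final [k] ~ [tʃ] alternation.
Compare 'house', with invariant [tʃ] in [nevitʃa] and [nevitʃi]: an analysis with underlying /tʃ/ and a rule producing [k] before the ACC suffix would wrongly predict alternation here too.
So /k/ is underlying, and a rule of palatalization before a front vowel — /k/ becomes palato-alveolar [tʃ] before a front vowel — gives [tʃ].
So 'seed' = /pibɛk/.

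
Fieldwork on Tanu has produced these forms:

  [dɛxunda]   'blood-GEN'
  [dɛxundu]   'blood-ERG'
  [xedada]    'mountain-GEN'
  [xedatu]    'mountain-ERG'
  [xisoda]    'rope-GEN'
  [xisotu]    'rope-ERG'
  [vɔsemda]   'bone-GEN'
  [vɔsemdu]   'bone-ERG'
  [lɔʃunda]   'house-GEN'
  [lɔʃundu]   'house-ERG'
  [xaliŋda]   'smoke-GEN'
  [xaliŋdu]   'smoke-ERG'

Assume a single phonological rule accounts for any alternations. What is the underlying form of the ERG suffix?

The ERG suffix surfaces as [-du] and [-tu], depending on the final segment of the stem.
By contrast the GEN suffix keeps its initial [d] throughout — that segment must be underlying.
So the underlying form is /-tu/, and voiceless stops become voiced after a nasal.

/-tu/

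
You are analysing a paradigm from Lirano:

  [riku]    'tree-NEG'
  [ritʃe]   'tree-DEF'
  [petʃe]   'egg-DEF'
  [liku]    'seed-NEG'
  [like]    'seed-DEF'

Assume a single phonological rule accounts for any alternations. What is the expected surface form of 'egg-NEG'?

The stem for 'tree' ends in [k] in [riku] but [tʃ] in [ritʃe].
If /k/ were underlying and a rule turned it into [tʃ] before the DEF suffix, 'seed' would also alternate; but it has [k] in both [liku] and [like].
The alternation reflects depalatalization: palato-alveolar /tʃ/ becomes [k] when no front vowel follows. /tʃ/ is underlying.
The one attested form of 'egg', [petʃe], shows underlying /petʃ/. Applying the same rule when no front vowel follows gives [peku].

[peku]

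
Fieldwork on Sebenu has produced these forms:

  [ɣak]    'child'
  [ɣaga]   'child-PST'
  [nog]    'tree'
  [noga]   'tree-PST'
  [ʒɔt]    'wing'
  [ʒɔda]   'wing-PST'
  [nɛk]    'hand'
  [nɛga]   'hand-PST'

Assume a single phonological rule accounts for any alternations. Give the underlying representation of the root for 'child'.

/ɣak/

The stem for 'child' ends in [k] in [ɣak] but [g] in [ɣaga].
But 'tree' keeps [g] in both environments ([nog], [noga]), so there is no rule changing /g/ to [k] in isolation.
The alternation reflects intervocalic voicing: voiceless stops become voiced between vowels. /k/ is underlying.
So 'child' = /ɣak/.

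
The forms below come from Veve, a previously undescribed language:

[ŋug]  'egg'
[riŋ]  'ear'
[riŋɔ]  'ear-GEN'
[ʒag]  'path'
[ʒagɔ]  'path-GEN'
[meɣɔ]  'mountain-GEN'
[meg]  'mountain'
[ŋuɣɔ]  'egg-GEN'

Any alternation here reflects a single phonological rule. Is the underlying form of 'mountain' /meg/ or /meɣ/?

/meɣ/

The root 'mountain' surfaces as [meɣɔ] and [meg], with a stem-final [ɣ] ~ [g] alternation.
But 'path' keeps [g] in both environments ([ʒagɔ], [ʒag]), so there is no rule changing /g/ to [ɣ] before the GEN suffix.
So /ɣ/ is underlying, and a rule of word-final hardening — voiced fricatives become stops word-finally — gives [g].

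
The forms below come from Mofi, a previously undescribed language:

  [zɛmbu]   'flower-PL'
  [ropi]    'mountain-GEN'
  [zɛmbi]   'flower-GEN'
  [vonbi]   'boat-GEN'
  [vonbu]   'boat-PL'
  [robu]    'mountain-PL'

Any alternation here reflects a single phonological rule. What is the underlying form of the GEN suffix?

/-pi/

The GEN morpheme has two allomorphs, [-bi] and [-pi].
The PL suffix, which begins with [b], is invariant after every stem; so [b] is not altered by any rule here.
The GEN suffix is therefore /-pi/ underlyingly, with post-nasal voicing: voiceless stops become voiced after a nasal.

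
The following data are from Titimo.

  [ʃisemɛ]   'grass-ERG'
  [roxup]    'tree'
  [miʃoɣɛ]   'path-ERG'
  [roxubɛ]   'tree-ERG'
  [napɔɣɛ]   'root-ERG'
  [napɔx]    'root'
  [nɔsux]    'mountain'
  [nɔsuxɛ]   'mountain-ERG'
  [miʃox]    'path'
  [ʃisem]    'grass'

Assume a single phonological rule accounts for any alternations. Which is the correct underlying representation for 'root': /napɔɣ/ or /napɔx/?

In [napɔɣɛ] and [napɔx] the final segment of 'root' alternates: [ɣ] ~ [x].
But 'mountain' keeps [x] in both environments ([nɔsuxɛ], [nɔsux]), so there is no rule changing /x/ to [ɣ] before the ERG suffix.
The alternation reflects word-final obstruent devoicing: voiced obstruents become voiceless word-finally. /ɣ/ is underlying.

/napɔɣ/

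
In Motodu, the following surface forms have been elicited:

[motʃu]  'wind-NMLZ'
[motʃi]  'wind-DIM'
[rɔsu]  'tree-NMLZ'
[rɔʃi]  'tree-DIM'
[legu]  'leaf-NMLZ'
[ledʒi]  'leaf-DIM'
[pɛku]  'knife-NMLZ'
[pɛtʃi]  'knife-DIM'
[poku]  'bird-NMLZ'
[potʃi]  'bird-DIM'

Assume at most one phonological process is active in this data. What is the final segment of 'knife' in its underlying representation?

The root 'knife' surfaces as [pɛku] and [pɛtʃi], with a stem-final [k] ~ [tʃ] alternation.
Compare 'wind', with invariant [tʃ] in [motʃu] and [motʃi]: an analysis with underlying /tʃ/ and a rule producing [k] before the NMLZ suffix would wrongly predict alternation here too.
The alternation reflects palatalization before a front vowel: /k/, /g/ and /s/ become palato-alveolar [tʃ], [dʒ] and [ʃ] before a front vowel. /k/ is underlying.

/k/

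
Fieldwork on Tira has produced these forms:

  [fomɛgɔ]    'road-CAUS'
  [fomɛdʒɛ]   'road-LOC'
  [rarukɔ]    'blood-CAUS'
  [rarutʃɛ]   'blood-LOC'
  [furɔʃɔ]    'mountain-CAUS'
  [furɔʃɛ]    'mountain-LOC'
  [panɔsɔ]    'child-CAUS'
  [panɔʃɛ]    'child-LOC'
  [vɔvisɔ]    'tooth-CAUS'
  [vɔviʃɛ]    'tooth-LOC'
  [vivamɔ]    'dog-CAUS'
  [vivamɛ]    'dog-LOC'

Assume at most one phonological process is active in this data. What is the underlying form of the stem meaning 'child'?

'child' shows [s] ~ [ʃ] at the end of the stem ([panɔsɔ] vs [panɔʃɛ]).
The stem 'mountain' ([furɔʃɔ], [furɔʃɛ]) shows [ʃ] unchanged in both environments, so [ʃ] cannot be basic with [s] derived before the CAUS suffix.
The alternation reflects palatalization before a front vowel: /k/, /g/ and /s/ become palato-alveolar [tʃ], [dʒ] and [ʃ] before a front vowel. /s/ is underlying.

/panɔs/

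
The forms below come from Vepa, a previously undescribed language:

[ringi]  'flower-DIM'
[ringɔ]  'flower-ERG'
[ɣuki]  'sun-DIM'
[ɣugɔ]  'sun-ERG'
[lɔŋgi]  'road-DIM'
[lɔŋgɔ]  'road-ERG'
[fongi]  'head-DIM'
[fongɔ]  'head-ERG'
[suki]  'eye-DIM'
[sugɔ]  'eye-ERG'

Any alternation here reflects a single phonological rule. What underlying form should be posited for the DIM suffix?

/-ki/

The DIM morpheme has two allomorphs, [-gi] and [-ki].
By contrast the ERG suffix keeps its initial [g] throughout — that segment must be underlying.
The DIM suffix is therefore /-ki/ underlyingly, with post-nasal voicing: voiceless stops become voiced after a nasal.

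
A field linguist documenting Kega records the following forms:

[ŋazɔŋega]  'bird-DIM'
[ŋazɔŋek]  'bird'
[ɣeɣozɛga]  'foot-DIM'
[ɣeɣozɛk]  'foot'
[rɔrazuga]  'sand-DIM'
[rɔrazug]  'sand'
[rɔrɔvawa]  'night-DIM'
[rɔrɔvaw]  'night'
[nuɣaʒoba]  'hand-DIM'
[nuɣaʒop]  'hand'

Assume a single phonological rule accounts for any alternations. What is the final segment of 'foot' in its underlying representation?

/k/

In [ɣeɣozɛga] and [ɣeɣozɛk] the final segment of 'foot' alternates: [g] ~ [k].
If /g/ were underlying and a rule turned it into [k] in isolation, 'sand' would also alternate; but it has [g] in both [rɔrazuga] and [rɔrazug].
The alternation reflects intervocalic voicing: voiceless stops become voiced between vowels. /k/ is underlying.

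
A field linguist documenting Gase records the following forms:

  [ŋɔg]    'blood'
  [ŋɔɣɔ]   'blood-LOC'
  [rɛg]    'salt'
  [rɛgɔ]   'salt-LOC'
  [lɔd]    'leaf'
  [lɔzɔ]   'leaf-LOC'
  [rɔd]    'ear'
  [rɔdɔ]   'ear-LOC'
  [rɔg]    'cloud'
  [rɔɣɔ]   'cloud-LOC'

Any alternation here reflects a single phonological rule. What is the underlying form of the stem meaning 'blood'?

/ŋɔɣ/

The stem for 'blood' ends in [g] in [ŋɔg] but [ɣ] in [ŋɔɣɔ].
But 'salt' keeps [g] in both environments ([rɛg], [rɛgɔ]), so there is no rule changing /g/ to [ɣ] before the LOC suffix.
The underlying segment must be /ɣ/; voiced fricatives become stops word-finally, yielding [g] there.
Hence 'blood' is /ŋɔɣ/ underlyingly.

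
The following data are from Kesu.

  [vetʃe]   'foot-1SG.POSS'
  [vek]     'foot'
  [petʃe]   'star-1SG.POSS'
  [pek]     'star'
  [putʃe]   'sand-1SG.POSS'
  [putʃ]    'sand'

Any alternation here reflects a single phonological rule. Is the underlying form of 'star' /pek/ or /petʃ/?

/pek/

In [petʃe] and [pek] the final segment of 'star' alternates: [tʃ] ~ [k].
The stem 'sand' ([putʃe], [putʃ]) shows [tʃ] unchanged in both environments, so [tʃ] cannot be basic with [k] derived in isolation.
The underlying segment must be /k/; /k/ becomes palato-alveolar [tʃ] before a front vowel, yielding [tʃ] there.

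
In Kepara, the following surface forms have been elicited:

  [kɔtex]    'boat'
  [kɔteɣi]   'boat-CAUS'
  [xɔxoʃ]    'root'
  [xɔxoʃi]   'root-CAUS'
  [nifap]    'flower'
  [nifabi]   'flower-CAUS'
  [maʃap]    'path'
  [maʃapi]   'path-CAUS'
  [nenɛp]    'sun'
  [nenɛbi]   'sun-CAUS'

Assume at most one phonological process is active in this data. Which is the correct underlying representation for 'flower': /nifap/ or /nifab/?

In [nifap] and [nifabi] the final segment of 'flower' alternates: [p] ~ [b].
Compare 'path', with invariant [p] in [maʃap] and [maʃapi]: an analysis with underlying /p/ and a rule producing [b] before the CAUS suffix would wrongly predict alternation here too.
The alternation reflects word-final obstruent devoicing: voiced obstruents become voiceless word-finally. /b/ is underlying.

/nifab/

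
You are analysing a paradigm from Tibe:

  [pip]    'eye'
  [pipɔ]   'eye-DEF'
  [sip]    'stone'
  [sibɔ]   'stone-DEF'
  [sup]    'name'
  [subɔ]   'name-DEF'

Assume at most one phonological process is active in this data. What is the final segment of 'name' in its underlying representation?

/b/

In [sup] and [subɔ] the final segment of 'name' alternates: [p] ~ [b].
Compare 'eye', with invariant [p] in [pip] and [pipɔ]: an analysis with underlying /p/ and a rule producing [b] before the DEF suffix would wrongly predict alternation here too.
Therefore /b/ is basic and [p] is derived by word-final obstruent devoicing (voiced obstruents become voiceless word-finally).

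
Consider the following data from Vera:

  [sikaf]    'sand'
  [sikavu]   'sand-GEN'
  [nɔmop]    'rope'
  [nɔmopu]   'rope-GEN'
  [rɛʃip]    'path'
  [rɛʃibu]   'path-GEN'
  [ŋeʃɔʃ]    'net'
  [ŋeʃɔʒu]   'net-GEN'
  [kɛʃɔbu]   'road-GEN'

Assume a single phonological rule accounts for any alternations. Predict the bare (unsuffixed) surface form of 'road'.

'path' shows [p] ~ [b] at the end of the stem ([rɛʃip] vs [rɛʃibu]).
If /p/ were underlying and a rule turned it into [b] before the GEN suffix, 'rope' would also alternate; but it has [p] in both [nɔmop] and [nɔmopu].
The alternation reflects word-final obstruent devoicing: voiced obstruents become voiceless word-finally. /b/ is underlying.
The one attested form of 'road', [kɛʃɔbu], shows underlying /kɛʃɔb/. Applying the same rule word-finally gives [kɛʃɔp].

[kɛʃɔp]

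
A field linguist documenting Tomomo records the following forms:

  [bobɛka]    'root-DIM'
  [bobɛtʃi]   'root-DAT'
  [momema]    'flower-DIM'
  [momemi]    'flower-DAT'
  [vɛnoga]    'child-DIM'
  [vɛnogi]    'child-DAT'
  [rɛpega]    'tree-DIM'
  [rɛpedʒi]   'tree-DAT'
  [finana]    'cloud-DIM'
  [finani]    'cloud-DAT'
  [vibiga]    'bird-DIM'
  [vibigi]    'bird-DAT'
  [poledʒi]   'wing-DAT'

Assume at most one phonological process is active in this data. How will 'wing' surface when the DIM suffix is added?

[polega]

The root 'tree' surfaces as [rɛpega] and [rɛpedʒi], with a stem-final [g] ~ [dʒ] alternation.
The stem 'child' ([vɛnoga], [vɛnogi]) shows [g] unchanged in both environments, so [g] cannot be basic with [dʒ] derived before the DAT suffix.
So /dʒ/ is underlying, and a rule of depalatalization — palato-alveolar /tʃ/ and /dʒ/ become [k] and [g] when no front vowel follows — gives [g].
The one attested form of 'wing', [poledʒi], shows underlying /poledʒ/. Applying the same rule when no front vowel follows gives [polega].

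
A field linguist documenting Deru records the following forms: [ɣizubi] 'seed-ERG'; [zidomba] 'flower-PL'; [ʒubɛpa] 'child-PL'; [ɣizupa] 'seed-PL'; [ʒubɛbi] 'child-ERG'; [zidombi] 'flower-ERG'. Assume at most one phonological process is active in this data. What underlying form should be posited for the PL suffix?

The PL suffix surfaces as [-ba] and [-pa], depending on the final segment of the stem.
The ERG suffix, which begins with [b], is invariant after every stem; so [b] is not altered by any rule here.
The PL suffix is therefore /-pa/ underlyingly, with post-nasal voicing: voiceless stops become voiced after a nasal.

/-pa/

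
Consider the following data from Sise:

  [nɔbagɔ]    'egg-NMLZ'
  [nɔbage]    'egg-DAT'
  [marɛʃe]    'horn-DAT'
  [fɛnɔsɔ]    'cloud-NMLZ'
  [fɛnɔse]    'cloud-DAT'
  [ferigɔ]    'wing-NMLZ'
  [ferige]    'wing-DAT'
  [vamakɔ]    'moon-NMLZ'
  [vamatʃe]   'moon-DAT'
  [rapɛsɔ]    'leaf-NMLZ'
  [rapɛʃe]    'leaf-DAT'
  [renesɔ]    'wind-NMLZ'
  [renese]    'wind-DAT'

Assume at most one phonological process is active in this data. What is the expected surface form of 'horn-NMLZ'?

In [rapɛsɔ] and [rapɛʃe] the final segment of 'leaf' alternates: [s] ~ [ʃ].
But 'wind' keeps [s] in both environments ([renesɔ], [renese]), so there is no rule changing /s/ to [ʃ] before the DAT suffix.
So /ʃ/ is underlying, and a rule of depalatalization — palato-alveolar /tʃ/ and /ʃ/ become [k] and [s] when no front vowel follows — gives [s].
The one attested form of 'horn', [marɛʃe], shows underlying /marɛʃ/. Applying the same rule when no front vowel follows gives [marɛsɔ].

[marɛsɔ]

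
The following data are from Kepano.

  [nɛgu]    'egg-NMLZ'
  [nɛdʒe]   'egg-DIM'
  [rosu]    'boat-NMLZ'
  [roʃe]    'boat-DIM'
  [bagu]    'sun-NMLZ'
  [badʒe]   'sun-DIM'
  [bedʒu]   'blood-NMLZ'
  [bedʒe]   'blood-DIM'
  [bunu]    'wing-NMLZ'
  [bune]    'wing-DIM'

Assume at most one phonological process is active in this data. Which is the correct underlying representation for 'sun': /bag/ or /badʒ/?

/bag/

The stem for 'sun' ends in [g] in [bagu] but [dʒ] in [badʒe].
But 'blood' keeps [dʒ] in both environments ([bedʒu], [bedʒe]), so there is no rule changing /dʒ/ to [g] before the NMLZ suffix.
Therefore /g/ is basic and [dʒ] is derived by palatalization before a front vowel (/g/ and /s/ become palato-alveolar [dʒ] and [ʃ] before a front vowel).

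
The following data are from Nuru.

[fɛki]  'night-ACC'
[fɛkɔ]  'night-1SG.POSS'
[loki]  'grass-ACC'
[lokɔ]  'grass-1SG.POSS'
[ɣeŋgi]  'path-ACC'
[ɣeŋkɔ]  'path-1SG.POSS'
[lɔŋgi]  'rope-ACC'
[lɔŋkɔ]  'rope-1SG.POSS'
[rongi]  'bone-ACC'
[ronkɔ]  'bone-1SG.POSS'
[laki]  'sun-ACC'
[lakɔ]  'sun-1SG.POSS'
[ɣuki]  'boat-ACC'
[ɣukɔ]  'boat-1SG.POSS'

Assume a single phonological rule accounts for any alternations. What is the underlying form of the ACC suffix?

/-gi/

The ACC morpheme has two allomorphs, [-gi] and [-ki].
The 1SG.POSS suffix, which begins with [k], is invariant after every stem; so [k] is not altered by any rule here.
The ACC suffix is therefore /-gi/ underlyingly, with post-vocalic devoicing: voiced stops become voiceless after a vowel.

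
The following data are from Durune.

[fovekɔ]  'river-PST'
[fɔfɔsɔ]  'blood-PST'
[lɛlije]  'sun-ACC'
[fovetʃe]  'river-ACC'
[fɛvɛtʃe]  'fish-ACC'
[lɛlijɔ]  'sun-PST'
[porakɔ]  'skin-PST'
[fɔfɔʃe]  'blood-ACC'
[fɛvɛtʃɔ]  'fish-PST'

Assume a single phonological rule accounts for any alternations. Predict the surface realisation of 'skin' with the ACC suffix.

The stem for 'river' ends in [tʃ] in [fovetʃe] but [k] in [fovekɔ].
If /tʃ/ were underlying and a rule turned it into [k] before the PST suffix, 'fish' would also alternate; but it has [tʃ] in both [fɛvɛtʃe] and [fɛvɛtʃɔ].
The underlying segment must be /k/; /k/ and /s/ become palato-alveolar [tʃ] and [ʃ] before a front vowel, yielding [tʃ] there.
From [porakɔ] the stem 'skin' is /porak/; before a front vowel this yields [poratʃe].

[poratʃe]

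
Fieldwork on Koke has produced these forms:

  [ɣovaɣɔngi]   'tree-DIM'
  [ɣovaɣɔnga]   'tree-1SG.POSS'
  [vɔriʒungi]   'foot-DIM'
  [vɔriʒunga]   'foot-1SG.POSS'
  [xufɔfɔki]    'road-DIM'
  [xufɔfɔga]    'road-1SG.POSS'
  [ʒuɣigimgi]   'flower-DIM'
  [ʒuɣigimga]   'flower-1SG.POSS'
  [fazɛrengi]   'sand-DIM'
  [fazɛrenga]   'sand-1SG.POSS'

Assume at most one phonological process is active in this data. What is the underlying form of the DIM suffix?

The DIM morpheme has two allomorphs, [-gi] and [-ki].
The 1SG.POSS suffix, which begins with [g], is invariant after every stem; so [g] is not altered by any rule here.
The DIM suffix is therefore /-ki/ underlyingly, with post-nasal voicing: voiceless stops become voiced after a nasal.

/-ki/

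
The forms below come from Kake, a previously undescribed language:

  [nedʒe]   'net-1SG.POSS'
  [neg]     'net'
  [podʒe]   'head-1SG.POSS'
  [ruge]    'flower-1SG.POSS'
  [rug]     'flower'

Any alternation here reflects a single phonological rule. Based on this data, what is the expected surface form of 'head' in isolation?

'net' shows [dʒ] ~ [g] at the end of the stem ([nedʒe] vs [neg]).
If /g/ were underlying and a rule turned it into [dʒ] before the 1SG.POSS suffix, 'flower' would also alternate; but it has [g] in both [ruge] and [rug].
So /dʒ/ is underlying, and a rule of depalatalization — palato-alveolar /dʒ/ becomes [g] when no front vowel follows — gives [g].
From [podʒe] the stem 'head' is /podʒ/; when no front vowel follows this yields [pog].

[pog]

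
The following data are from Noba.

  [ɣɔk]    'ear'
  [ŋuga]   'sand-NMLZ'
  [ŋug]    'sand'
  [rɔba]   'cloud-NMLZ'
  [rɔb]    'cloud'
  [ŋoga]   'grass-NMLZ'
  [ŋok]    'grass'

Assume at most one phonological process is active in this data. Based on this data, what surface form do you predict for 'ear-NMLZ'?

[ɣɔga]

'grass' shows [g] ~ [k] at the end of the stem ([ŋoga] vs [ŋok]).
If /g/ were underlying and a rule turned it into [k] in isolation, 'sand' would also alternate; but it has [g] in both [ŋuga] and [ŋug].
So /k/ is underlying, and a rule of intervocalic voicing — voiceless stops become voiced between vowels — gives [g].
The one attested form of 'ear', [ɣɔk], shows underlying /ɣɔk/. Applying the same rule between vowels gives [ɣɔga].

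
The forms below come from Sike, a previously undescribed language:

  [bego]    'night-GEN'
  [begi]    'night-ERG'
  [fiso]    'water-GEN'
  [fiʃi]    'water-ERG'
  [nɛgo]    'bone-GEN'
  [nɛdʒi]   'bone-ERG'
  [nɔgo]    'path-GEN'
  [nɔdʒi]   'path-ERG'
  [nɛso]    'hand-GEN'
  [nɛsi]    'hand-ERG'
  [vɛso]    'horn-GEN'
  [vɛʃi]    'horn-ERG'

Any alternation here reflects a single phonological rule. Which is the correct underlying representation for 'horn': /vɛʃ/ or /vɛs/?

In [vɛso] and [vɛʃi] the final segment of 'horn' alternates: [s] ~ [ʃ].
Compare 'hand', with invariant [s] in [nɛso] and [nɛsi]: an analysis with underlying /s/ and a rule producing [ʃ] before the ERG suffix would wrongly predict alternation here too.
The alternation reflects depalatalization: palato-alveolar /dʒ/ and /ʃ/ become [g] and [s] when no front vowel follows. /ʃ/ is underlying.

/vɛʃ/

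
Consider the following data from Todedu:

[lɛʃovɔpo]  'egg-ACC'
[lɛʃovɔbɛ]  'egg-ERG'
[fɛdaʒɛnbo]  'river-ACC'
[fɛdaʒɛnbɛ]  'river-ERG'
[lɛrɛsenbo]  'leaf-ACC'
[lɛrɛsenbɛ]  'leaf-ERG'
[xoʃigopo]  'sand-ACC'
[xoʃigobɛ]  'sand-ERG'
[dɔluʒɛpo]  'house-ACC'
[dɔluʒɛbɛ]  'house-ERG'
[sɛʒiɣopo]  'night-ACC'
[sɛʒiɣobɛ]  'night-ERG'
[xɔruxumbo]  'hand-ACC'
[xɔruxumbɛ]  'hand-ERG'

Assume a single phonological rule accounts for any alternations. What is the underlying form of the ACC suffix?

/-po/

The ACC suffix surfaces as [-bo] and [-po], depending on the final segment of the stem.
By contrast the ERG suffix keeps its initial [b] throughout — that segment must be underlying.
The ACC suffix is therefore /-po/ underlyingly, with post-nasal voicing: voiceless stops become voiced after a nasal.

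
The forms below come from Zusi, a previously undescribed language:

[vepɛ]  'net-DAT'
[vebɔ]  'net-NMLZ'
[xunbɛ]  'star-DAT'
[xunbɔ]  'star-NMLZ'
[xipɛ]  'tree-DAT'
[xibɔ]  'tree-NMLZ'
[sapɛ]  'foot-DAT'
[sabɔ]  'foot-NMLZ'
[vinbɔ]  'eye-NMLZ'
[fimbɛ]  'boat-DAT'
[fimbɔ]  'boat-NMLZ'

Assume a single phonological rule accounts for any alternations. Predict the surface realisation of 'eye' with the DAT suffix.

The DAT suffix surfaces as [-bɛ] and [-pɛ], depending on the final segment of the stem.
The NMLZ suffix, which begins with [b], is invariant after every stem; so [b] is not altered by any rule here.
So the underlying form is /-pɛ/, and voiceless stops become voiced after a nasal.
After 'eye', which ends in a nasal, the suffix surfaces as [-bɛ], giving [vinbɛ].

[vinbɛ]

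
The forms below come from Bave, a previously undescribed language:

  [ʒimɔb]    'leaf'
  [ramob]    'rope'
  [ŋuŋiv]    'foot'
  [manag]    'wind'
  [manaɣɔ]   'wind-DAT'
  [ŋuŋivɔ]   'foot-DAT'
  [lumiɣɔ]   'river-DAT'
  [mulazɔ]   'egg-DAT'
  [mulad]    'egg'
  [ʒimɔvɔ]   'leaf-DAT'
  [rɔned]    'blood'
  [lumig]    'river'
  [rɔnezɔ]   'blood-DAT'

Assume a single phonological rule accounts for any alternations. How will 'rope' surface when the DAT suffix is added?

The root 'leaf' surfaces as [ʒimɔvɔ] and [ʒimɔb], with a stem-final [v] ~ [b] alternation.
The stem 'foot' ([ŋuŋivɔ], [ŋuŋiv]) shows [v] unchanged in both environments, so [v] cannot be basic with [b] derived in isolation.
So /b/ is underlying, and a rule of intervocalic spirantization — voiced stops become fricatives between vowels — gives [v].
The one attested form of 'rope', [ramob], shows underlying /ramob/. Applying the same rule between vowels gives [ramovɔ].

[ramovɔ]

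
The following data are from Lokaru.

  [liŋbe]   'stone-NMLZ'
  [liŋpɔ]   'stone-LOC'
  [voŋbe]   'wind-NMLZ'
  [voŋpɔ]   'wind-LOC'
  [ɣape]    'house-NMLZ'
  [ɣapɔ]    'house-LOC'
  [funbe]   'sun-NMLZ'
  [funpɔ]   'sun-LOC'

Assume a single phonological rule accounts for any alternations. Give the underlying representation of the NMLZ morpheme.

/-be/

The NMLZ suffix surfaces as [-be] and [-pe], depending on the final segment of the stem.
The LOC suffix, which begins with [p], is invariant after every stem; so [p] is not altered by any rule here.
The NMLZ suffix is therefore /-be/ underlyingly, with post-vocalic devoicing: voiced stops become voiceless after a vowel.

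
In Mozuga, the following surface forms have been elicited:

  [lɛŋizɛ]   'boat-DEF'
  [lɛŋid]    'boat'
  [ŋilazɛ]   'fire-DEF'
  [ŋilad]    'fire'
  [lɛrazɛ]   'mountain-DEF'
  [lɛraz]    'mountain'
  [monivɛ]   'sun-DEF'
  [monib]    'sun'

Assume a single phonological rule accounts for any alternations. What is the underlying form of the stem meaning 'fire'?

/ŋilad/

'fire' shows [z] ~ [d] at the end of the stem ([ŋilazɛ] vs [ŋilad]).
Compare 'mountain', with invariant [z] in [lɛrazɛ] and [lɛraz]: an analysis with underlying /z/ and a rule producing [d] in isolation would wrongly predict alternation here too.
The underlying segment must be /d/; voiced stops become fricatives between vowels, yielding [z] there.
The underlying form of 'fire' is therefore /ŋilad/.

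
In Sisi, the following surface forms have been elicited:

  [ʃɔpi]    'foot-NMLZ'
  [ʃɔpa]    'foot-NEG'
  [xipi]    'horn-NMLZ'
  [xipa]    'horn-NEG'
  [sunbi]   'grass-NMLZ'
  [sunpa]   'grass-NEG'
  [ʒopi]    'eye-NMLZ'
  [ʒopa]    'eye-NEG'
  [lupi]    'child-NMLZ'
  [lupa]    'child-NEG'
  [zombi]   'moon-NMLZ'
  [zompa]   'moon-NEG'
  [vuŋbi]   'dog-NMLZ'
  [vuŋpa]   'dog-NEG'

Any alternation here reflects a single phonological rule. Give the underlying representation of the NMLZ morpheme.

The NMLZ suffix surfaces as [-bi] and [-pi], depending on the final segment of the stem.
The NEG suffix, which begins with [p], is invariant after every stem; so [p] is not altered by any rule here.
So the underlying form is /-bi/, and voiced stops become voiceless after a vowel.

/-bi/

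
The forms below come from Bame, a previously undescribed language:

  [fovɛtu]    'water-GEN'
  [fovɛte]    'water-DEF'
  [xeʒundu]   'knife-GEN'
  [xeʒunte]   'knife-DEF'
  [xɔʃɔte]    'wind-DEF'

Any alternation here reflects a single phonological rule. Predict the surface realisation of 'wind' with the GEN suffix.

The GEN morpheme has two allomorphs, [-du] and [-tu].
By contrast the DEF suffix keeps its initial [t] throughout — that segment must be underlying.
So the underlying form is /-du/, and voiced stops become voiceless after a vowel.
After 'wind', which ends in a vowel, the suffix surfaces as [-tu], giving [xɔʃɔtu].

[xɔʃɔtu]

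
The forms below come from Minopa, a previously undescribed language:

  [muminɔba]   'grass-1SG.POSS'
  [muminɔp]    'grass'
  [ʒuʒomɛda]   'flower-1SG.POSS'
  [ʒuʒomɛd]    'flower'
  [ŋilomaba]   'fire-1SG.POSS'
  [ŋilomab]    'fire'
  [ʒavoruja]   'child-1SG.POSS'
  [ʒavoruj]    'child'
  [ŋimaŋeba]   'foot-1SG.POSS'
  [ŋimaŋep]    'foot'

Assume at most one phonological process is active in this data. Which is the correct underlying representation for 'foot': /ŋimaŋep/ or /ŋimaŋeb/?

/ŋimaŋep/

The root 'foot' surfaces as [ŋimaŋeba] and [ŋimaŋep], with a stem-final [b] ~ [p] alternation.
If /b/ were underlying and a rule turned it into [p] in isolation, 'fire' would also alternate; but it has [b] in both [ŋilomaba] and [ŋilomab].
The alternation reflects intervocalic voicing: voiceless stops become voiced between vowels. /p/ is underlying.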